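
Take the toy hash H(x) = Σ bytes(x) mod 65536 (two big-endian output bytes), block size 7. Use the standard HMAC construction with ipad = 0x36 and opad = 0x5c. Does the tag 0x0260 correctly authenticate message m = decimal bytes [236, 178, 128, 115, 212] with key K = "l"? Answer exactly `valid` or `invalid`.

Key "l" = 6c is 1 byte ≤ B = 7; zero-pad to 7 bytes: K' = 6c 00 00 00 00 00 00.
K' ⊕ ipad = 5a 36 36 36 36 36 36; K' ⊕ opad = 30 5c 5c 5c 5c 5c 5c.
Inner hash: sum = 90+54+54+54+54+54+54+236+178+128+115+212 = 1283 → 05 03.
Outer hash (recomputed tag): sum = 48+92+92+92+92+92+92+5+3 = 608 → 02 60.
Recomputed tag = 0260; claimed = 0260 → match.

valid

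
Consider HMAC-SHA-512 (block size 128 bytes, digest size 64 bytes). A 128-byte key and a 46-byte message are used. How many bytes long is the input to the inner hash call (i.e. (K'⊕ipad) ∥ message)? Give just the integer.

174

Key is 128 ≤ 128 bytes, zero-padded: |K'| = 128.
Inner input = (K'⊕ipad) ∥ m → 128 + 46 = 174 bytes.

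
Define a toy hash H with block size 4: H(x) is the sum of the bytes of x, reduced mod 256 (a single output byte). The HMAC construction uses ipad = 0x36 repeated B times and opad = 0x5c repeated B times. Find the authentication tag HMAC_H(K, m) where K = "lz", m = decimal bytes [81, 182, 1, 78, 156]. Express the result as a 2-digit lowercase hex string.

12

Key "lz" = 6c 7a is 2 bytes ≤ B = 4; zero-pad to 4 bytes: K' = 6c 7a 00 00.
K' ⊕ ipad = 5a 4c 36 36.  K' ⊕ opad = 30 26 5c 5c.
Inner input = (K'⊕ipad) ∥ m = 5a 4c 36 36 ∥ 51 b6 01 4e 9c.
Inner hash: sum = 90+76+54+54+81+182+1+78+156 = 772; mod 256 = 4 → 04.
Outer input = (K'⊕opad) ∥ inner = 30 26 5c 5c ∥ 04.
Outer hash (tag): sum = 48+38+92+92+4 = 274; mod 256 = 18 → 12.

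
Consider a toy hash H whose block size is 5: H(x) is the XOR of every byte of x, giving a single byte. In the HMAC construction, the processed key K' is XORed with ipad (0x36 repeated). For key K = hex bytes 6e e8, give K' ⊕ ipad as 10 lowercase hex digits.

58de363636

Key hex bytes 6e e8 is 2 bytes ≤ B = 5; zero-pad to 5 bytes: K' = 6e e8 00 00 00.
XOR each byte with 0x36: 6e⊕36=58, e8⊕36=de, 00⊕36=36, 00⊕36=36, 00⊕36=36.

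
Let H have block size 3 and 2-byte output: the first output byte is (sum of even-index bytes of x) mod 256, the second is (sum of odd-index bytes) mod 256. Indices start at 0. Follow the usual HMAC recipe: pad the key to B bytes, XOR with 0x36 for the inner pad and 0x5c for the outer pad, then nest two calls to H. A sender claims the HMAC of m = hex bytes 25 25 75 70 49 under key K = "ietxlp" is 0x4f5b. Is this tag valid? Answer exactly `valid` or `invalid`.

invalid

Key "ietxlp" = 69 65 74 78 6c 70 is 6 bytes > B = 3, so hash it first: H(key) = 49 4d, then zero-pad to 3 bytes: K' = 49 4d 00.
K' ⊕ ipad = 7f 7b 36; K' ⊕ opad = 15 11 5c.
Inner hash: even-index sum = 330 mod 256 = 74; odd-index sum = 350 mod 256 = 94 → 4a 5e.
Outer hash (recomputed tag): even-index sum = 207 mod 256 = 207; odd-index sum = 91 mod 256 = 91 → cf 5b.
Recomputed tag = cf5b; claimed = 4f5b → mismatch.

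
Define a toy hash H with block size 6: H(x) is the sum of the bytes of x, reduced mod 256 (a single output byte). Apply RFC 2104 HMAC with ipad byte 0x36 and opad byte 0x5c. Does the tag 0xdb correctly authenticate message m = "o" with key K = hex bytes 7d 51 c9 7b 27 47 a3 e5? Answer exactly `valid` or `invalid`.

Key hex bytes 7d 51 c9 7b 27 47 a3 e5 is 8 bytes > B = 6, so hash it first: H(key) = 08, then zero-pad to 6 bytes: K' = 08 00 00 00 00 00.
K' ⊕ ipad = 3e 36 36 36 36 36; K' ⊕ opad = 54 5c 5c 5c 5c 5c.
Inner hash: sum = 62+54+54+54+54+54+111 = 443; mod 256 = 187 → bb.
Outer hash (recomputed tag): sum = 84+92+92+92+92+92+187 = 731; mod 256 = 219 → db.
Recomputed tag = db; claimed = db → match.

valid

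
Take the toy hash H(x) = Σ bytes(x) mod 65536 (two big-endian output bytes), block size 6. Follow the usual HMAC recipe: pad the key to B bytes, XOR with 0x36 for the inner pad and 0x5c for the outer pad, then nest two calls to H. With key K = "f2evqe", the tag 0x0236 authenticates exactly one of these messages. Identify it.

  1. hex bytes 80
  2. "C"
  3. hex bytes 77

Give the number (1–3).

Key "f2evqe" = 66 32 65 76 71 65 is exactly B = 6 bytes: K' = 66 32 65 76 71 65.
K' ⊕ ipad = 50 04 53 40 47 53; K' ⊕ opad = 3a 6e 39 2a 2d 39.
m1: inner = H(50 04 53 40 47 53 80) = 02 01; tag = H(3a 6e 39 2a 2d 39 02 01) = 0174
m2: inner = H(50 04 53 40 47 53 43) = 01 c4; tag = H(3a 6e 39 2a 2d 39 01 c4) = 0236 ← matches
m3: inner = H(50 04 53 40 47 53 77) = 01 f8; tag = H(3a 6e 39 2a 2d 39 01 f8) = 026a

2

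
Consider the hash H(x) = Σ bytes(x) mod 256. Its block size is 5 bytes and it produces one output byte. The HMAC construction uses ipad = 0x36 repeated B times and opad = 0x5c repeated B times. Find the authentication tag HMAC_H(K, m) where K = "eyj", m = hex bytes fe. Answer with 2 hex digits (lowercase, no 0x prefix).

Key "eyj" = 65 79 6a is 3 bytes ≤ B = 5; zero-pad to 5 bytes: K' = 65 79 6a 00 00.
K' ⊕ ipad = 53 4f 5c 36 36.  K' ⊕ opad = 39 25 36 5c 5c.
Inner input = (K'⊕ipad) ∥ m = 53 4f 5c 36 36 ∥ fe.
Inner hash: sum = 83+79+92+54+54+254 = 616; mod 256 = 104 → 68.
Outer input = (K'⊕opad) ∥ inner = 39 25 36 5c 5c ∥ 68.
Outer hash (tag): sum = 57+37+54+92+92+104 = 436; mod 256 = 180 → b4.

b4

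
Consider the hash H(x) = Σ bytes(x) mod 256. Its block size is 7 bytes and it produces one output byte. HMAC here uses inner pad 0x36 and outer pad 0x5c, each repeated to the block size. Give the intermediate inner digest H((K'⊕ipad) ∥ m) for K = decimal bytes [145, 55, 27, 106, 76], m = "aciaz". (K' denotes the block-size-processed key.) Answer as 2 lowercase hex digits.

1f

Key decimal bytes [145, 55, 27, 106, 76] = 91 37 1b 6a 4c is 5 bytes ≤ B = 7; zero-pad to 7 bytes: K' = 91 37 1b 6a 4c 00 00.
K' ⊕ ipad = a7 01 2d 5c 7a 36 36.
Inner input = a7 01 2d 5c 7a 36 36 ∥ 61 63 69 61 7a.
Inner hash: sum = 167+1+45+92+122+54+54+97+99+105+97+122 = 1055; mod 256 = 31 → 1f.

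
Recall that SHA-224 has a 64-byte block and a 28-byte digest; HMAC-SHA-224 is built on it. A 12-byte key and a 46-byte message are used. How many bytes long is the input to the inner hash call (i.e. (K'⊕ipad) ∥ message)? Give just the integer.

Key is 12 ≤ 64 bytes, zero-padded: |K'| = 64.
Inner input = (K'⊕ipad) ∥ m → 64 + 46 = 110 bytes.

110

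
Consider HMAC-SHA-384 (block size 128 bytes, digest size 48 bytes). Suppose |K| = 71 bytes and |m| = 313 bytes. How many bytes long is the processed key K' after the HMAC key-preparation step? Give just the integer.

128

Key is 71 ≤ 128 bytes, zero-padded: |K'| = 128.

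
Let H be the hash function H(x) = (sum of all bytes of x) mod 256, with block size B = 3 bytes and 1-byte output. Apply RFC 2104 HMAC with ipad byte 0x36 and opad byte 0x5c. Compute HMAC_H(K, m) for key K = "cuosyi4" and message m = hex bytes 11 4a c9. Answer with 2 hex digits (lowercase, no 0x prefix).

ba

Key "cuosyi4" = 63 75 6f 73 79 69 34 is 7 bytes > B = 3, so hash it first: H(key) = d0, then zero-pad to 3 bytes: K' = d0 00 00.
K' ⊕ ipad = e6 36 36.  K' ⊕ opad = 8c 5c 5c.
Inner input = (K'⊕ipad) ∥ m = e6 36 36 ∥ 11 4a c9.
Inner hash: sum = 230+54+54+17+74+201 = 630; mod 256 = 118 → 76.
Outer input = (K'⊕opad) ∥ inner = 8c 5c 5c ∥ 76.
Outer hash (tag): sum = 140+92+92+118 = 442; mod 256 = 186 → ba.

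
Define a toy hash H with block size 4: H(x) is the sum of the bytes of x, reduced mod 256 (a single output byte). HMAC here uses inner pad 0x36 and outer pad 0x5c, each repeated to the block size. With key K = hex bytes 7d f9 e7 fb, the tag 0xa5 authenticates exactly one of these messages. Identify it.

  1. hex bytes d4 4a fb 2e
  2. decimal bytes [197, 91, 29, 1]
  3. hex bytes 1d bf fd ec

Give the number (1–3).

Key hex bytes 7d f9 e7 fb is exactly B = 4 bytes: K' = 7d f9 e7 fb.
K' ⊕ ipad = 4b cf d1 cd; K' ⊕ opad = 21 a5 bb a7.
m1: inner = H(4b cf d1 cd d4 4a fb 2e) = ff; tag = H(21 a5 bb a7 ff) = 27
m2: inner = H(4b cf d1 cd c5 5b 1d 01) = f6; tag = H(21 a5 bb a7 f6) = 1e
m3: inner = H(4b cf d1 cd 1d bf fd ec) = 7d; tag = H(21 a5 bb a7 7d) = a5 ← matches

3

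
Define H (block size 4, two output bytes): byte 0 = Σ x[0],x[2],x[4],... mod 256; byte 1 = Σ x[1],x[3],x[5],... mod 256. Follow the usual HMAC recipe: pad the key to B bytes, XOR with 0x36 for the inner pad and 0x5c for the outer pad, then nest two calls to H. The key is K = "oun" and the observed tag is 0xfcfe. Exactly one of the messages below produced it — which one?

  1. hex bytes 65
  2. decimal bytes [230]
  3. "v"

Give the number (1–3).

2

Key "oun" = 6f 75 6e is 3 bytes ≤ B = 4; zero-pad to 4 bytes: K' = 6f 75 6e 00.
K' ⊕ ipad = 59 43 58 36; K' ⊕ opad = 33 29 32 5c.
m1: inner = H(59 43 58 36 65) = 16 79; tag = H(33 29 32 5c 16 79) = 7bfe
m2: inner = H(59 43 58 36 e6) = 97 79; tag = H(33 29 32 5c 97 79) = fcfe ← matches
m3: inner = H(59 43 58 36 76) = 27 79; tag = H(33 29 32 5c 27 79) = 8cfe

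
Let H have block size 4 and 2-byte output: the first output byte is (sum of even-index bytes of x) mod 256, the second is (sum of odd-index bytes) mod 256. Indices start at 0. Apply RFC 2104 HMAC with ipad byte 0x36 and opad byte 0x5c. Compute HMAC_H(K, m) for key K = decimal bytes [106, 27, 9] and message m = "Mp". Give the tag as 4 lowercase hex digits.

7376

Key decimal bytes [106, 27, 9] = 6a 1b 09 is 3 bytes ≤ B = 4; zero-pad to 4 bytes: K' = 6a 1b 09 00.
K' ⊕ ipad = 5c 2d 3f 36.  K' ⊕ opad = 36 47 55 5c.
Inner input = (K'⊕ipad) ∥ m = 5c 2d 3f 36 ∥ 4d 70.
Inner hash: even-index sum = 232 mod 256 = 232; odd-index sum = 211 mod 256 = 211 → e8 d3.
Outer input = (K'⊕opad) ∥ inner = 36 47 55 5c ∥ e8 d3.
Outer hash (tag): even-index sum = 371 mod 256 = 115; odd-index sum = 374 mod 256 = 118 → 73 76.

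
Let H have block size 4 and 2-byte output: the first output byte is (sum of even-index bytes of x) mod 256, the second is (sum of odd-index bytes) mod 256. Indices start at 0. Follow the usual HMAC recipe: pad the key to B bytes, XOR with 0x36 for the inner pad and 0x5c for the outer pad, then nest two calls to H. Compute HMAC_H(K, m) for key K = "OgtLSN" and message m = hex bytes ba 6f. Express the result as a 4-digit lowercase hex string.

Key "OgtLSN" = 4f 67 74 4c 53 4e is 6 bytes > B = 4, so hash it first: H(key) = 16 01, then zero-pad to 4 bytes: K' = 16 01 00 00.
K' ⊕ ipad = 20 37 36 36.  K' ⊕ opad = 4a 5d 5c 5c.
Inner input = (K'⊕ipad) ∥ m = 20 37 36 36 ∥ ba 6f.
Inner hash: even-index sum = 272 mod 256 = 16; odd-index sum = 220 mod 256 = 220 → 10 dc.
Outer input = (K'⊕opad) ∥ inner = 4a 5d 5c 5c ∥ 10 dc.
Outer hash (tag): even-index sum = 182 mod 256 = 182; odd-index sum = 405 mod 256 = 149 → b6 95.

b695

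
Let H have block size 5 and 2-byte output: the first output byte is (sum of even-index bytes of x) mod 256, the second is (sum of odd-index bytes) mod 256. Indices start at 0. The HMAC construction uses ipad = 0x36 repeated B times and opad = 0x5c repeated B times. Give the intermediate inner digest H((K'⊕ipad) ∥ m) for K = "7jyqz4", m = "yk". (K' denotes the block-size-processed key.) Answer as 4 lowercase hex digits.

Key "7jyqz4" = 37 6a 79 71 7a 34 is 6 bytes > B = 5, so hash it first: H(key) = 2a 0f, then zero-pad to 5 bytes: K' = 2a 0f 00 00 00.
K' ⊕ ipad = 1c 39 36 36 36.
Inner input = 1c 39 36 36 36 ∥ 79 6b.
Inner hash: even-index sum = 243 mod 256 = 243; odd-index sum = 232 mod 256 = 232 → f3 e8.

f3e8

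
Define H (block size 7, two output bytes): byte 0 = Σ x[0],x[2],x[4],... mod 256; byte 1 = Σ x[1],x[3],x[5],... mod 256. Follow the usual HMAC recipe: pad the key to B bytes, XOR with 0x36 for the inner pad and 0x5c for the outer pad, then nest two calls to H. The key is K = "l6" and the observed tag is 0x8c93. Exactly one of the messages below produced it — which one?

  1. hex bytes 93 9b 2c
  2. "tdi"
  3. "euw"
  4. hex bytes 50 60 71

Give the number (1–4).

3

Key "l6" = 6c 36 is 2 bytes ≤ B = 7; zero-pad to 7 bytes: K' = 6c 36 00 00 00 00 00.
K' ⊕ ipad = 5a 00 36 36 36 36 36; K' ⊕ opad = 30 6a 5c 5c 5c 5c 5c.
m1: inner = H(5a 00 36 36 36 36 36 93 9b 2c) = 97 2b; tag = H(30 6a 5c 5c 5c 5c 5c 97 2b) = 6fb9
m2: inner = H(5a 00 36 36 36 36 36 74 64 69) = 60 49; tag = H(30 6a 5c 5c 5c 5c 5c 60 49) = 8d82
m3: inner = H(5a 00 36 36 36 36 36 65 75 77) = 71 48; tag = H(30 6a 5c 5c 5c 5c 5c 71 48) = 8c93 ← matches
m4: inner = H(5a 00 36 36 36 36 36 50 60 71) = 5c 2d; tag = H(30 6a 5c 5c 5c 5c 5c 5c 2d) = 717e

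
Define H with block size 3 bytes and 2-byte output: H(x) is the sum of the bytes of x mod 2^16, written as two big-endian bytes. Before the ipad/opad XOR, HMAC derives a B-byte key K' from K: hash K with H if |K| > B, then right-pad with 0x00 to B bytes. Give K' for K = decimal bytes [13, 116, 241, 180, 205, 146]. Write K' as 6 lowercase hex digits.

038500

|K| = 6 > B = 3, so first hash the key.
H(K): sum = 13+116+241+180+205+146 = 901 → 03 85.
Zero-pad H(K) = 03 85 to 3 bytes: K' = 03 85 00.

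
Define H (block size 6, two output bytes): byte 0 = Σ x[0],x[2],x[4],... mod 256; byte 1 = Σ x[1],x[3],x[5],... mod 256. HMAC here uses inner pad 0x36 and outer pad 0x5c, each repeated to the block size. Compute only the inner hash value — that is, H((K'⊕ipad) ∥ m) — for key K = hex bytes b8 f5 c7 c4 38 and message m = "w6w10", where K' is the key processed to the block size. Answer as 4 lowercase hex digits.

Key hex bytes b8 f5 c7 c4 38 is 5 bytes ≤ B = 6; zero-pad to 6 bytes: K' = b8 f5 c7 c4 38 00.
K' ⊕ ipad = 8e c3 f1 f2 0e 36.
Inner input = 8e c3 f1 f2 0e 36 ∥ 77 36 77 31 30.
Inner hash: even-index sum = 683 mod 256 = 171; odd-index sum = 594 mod 256 = 82 → ab 52.

ab52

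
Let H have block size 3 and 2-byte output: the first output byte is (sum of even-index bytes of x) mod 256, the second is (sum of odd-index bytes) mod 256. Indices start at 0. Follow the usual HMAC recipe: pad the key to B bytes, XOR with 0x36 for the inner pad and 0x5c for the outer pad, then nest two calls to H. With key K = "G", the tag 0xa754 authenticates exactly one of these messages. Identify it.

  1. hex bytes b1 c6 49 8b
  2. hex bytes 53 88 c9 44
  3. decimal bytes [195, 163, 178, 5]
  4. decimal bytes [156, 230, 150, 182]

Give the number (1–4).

1

Key "G" = 47 is 1 byte ≤ B = 3; zero-pad to 3 bytes: K' = 47 00 00.
K' ⊕ ipad = 71 36 36; K' ⊕ opad = 1b 5c 5c.
m1: inner = H(71 36 36 b1 c6 49 8b) = f8 30; tag = H(1b 5c 5c f8 30) = a754 ← matches
m2: inner = H(71 36 36 53 88 c9 44) = 73 52; tag = H(1b 5c 5c 73 52) = c9cf
m3: inner = H(71 36 36 c3 a3 b2 05) = 4f ab; tag = H(1b 5c 5c 4f ab) = 22ab
m4: inner = H(71 36 36 9c e6 96 b6) = 43 68; tag = H(1b 5c 5c 43 68) = df9f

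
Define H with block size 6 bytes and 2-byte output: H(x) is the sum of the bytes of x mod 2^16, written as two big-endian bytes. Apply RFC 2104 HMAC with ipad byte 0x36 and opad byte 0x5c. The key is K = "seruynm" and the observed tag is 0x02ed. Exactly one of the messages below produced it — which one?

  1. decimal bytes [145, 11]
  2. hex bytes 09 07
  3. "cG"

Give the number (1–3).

Key "seruynm" = 73 65 72 75 79 6e 6d is 7 bytes > B = 6, so hash it first: H(key) = 03 13, then zero-pad to 6 bytes: K' = 03 13 00 00 00 00.
K' ⊕ ipad = 35 25 36 36 36 36; K' ⊕ opad = 5f 4f 5c 5c 5c 5c.
m1: inner = H(35 25 36 36 36 36 91 0b) = 01 ce; tag = H(5f 4f 5c 5c 5c 5c 01 ce) = 02ed ← matches
m2: inner = H(35 25 36 36 36 36 09 07) = 01 42; tag = H(5f 4f 5c 5c 5c 5c 01 42) = 0261
m3: inner = H(35 25 36 36 36 36 63 47) = 01 dc; tag = H(5f 4f 5c 5c 5c 5c 01 dc) = 02fb

1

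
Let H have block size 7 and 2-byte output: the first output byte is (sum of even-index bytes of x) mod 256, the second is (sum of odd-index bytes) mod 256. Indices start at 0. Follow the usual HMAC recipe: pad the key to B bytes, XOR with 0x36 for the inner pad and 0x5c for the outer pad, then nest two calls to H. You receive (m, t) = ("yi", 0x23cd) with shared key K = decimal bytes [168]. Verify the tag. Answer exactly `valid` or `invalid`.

Key decimal bytes [168] = a8 is 1 byte ≤ B = 7; zero-pad to 7 bytes: K' = a8 00 00 00 00 00 00.
K' ⊕ ipad = 9e 36 36 36 36 36 36; K' ⊕ opad = f4 5c 5c 5c 5c 5c 5c.
Inner hash: even-index sum = 425 mod 256 = 169; odd-index sum = 283 mod 256 = 27 → a9 1b.
Outer hash (recomputed tag): even-index sum = 547 mod 256 = 35; odd-index sum = 445 mod 256 = 189 → 23 bd.
Recomputed tag = 23bd; claimed = 23cd → mismatch.

invalid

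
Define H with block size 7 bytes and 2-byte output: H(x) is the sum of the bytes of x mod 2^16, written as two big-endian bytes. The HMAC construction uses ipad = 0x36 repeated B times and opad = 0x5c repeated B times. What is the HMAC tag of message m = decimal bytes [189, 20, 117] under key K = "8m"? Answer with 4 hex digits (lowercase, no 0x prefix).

0320

Key "8m" = 38 6d is 2 bytes ≤ B = 7; zero-pad to 7 bytes: K' = 38 6d 00 00 00 00 00.
K' ⊕ ipad = 0e 5b 36 36 36 36 36.  K' ⊕ opad = 64 31 5c 5c 5c 5c 5c.
Inner input = (K'⊕ipad) ∥ m = 0e 5b 36 36 36 36 36 ∥ bd 14 75.
Inner hash: sum = 14+91+54+54+54+54+54+189+20+117 = 701 → 02 bd.
Outer input = (K'⊕opad) ∥ inner = 64 31 5c 5c 5c 5c 5c ∥ 02 bd.
Outer hash (tag): sum = 100+49+92+92+92+92+92+2+189 = 800 → 03 20.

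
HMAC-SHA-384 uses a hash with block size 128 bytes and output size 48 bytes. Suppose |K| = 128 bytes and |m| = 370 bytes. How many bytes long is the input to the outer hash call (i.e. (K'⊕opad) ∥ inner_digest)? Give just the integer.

176

Key is 128 ≤ 128 bytes, zero-padded: |K'| = 128.
Outer input = (K'⊕opad) ∥ H(inner) → 128 + 48 = 176 bytes.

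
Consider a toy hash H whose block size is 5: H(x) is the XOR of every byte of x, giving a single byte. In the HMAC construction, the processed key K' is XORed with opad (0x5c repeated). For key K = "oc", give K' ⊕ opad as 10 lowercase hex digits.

Key "oc" = 6f 63 is 2 bytes ≤ B = 5; zero-pad to 5 bytes: K' = 6f 63 00 00 00.
XOR each byte with 0x5c: 6f⊕5c=33, 63⊕5c=3f, 00⊕5c=5c, 00⊕5c=5c, 00⊕5c=5c.

333f5c5c5c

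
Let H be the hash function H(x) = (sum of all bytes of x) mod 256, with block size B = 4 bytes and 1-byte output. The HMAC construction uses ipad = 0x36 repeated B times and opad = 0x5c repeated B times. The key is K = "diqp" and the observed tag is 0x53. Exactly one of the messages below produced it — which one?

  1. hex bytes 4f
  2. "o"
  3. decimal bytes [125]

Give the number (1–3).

1

Key "diqp" = 64 69 71 70 is exactly B = 4 bytes: K' = 64 69 71 70.
K' ⊕ ipad = 52 5f 47 46; K' ⊕ opad = 38 35 2d 2c.
m1: inner = H(52 5f 47 46 4f) = 8d; tag = H(38 35 2d 2c 8d) = 53 ← matches
m2: inner = H(52 5f 47 46 6f) = ad; tag = H(38 35 2d 2c ad) = 73
m3: inner = H(52 5f 47 46 7d) = bb; tag = H(38 35 2d 2c bb) = 81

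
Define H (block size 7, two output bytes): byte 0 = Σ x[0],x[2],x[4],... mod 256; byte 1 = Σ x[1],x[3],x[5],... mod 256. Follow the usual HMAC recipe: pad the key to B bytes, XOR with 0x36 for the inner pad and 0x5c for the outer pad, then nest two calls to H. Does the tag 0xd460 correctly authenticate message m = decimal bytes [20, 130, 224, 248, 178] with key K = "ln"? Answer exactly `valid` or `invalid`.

invalid

Key "ln" = 6c 6e is 2 bytes ≤ B = 7; zero-pad to 7 bytes: K' = 6c 6e 00 00 00 00 00.
K' ⊕ ipad = 5a 58 36 36 36 36 36; K' ⊕ opad = 30 32 5c 5c 5c 5c 5c.
Inner hash: even-index sum = 630 mod 256 = 118; odd-index sum = 618 mod 256 = 106 → 76 6a.
Outer hash (recomputed tag): even-index sum = 430 mod 256 = 174; odd-index sum = 352 mod 256 = 96 → ae 60.
Recomputed tag = ae60; claimed = d460 → mismatch.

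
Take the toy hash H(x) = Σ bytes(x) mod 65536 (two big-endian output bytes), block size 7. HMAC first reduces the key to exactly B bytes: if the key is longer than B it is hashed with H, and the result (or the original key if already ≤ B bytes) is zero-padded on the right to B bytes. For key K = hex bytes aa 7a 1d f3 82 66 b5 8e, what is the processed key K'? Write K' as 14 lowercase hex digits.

|K| = 8 > B = 7, so first hash the key.
H(K): sum = 170+122+29+243+130+102+181+142 = 1119 → 04 5f.
Zero-pad H(K) = 04 5f to 7 bytes: K' = 04 5f 00 00 00 00 00.

045f0000000000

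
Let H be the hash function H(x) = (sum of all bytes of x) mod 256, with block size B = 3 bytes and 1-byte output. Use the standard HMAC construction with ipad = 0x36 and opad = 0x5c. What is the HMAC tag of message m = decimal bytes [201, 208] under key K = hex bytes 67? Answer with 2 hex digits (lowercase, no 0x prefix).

Key hex bytes 67 is 1 byte ≤ B = 3; zero-pad to 3 bytes: K' = 67 00 00.
K' ⊕ ipad = 51 36 36.  K' ⊕ opad = 3b 5c 5c.
Inner input = (K'⊕ipad) ∥ m = 51 36 36 ∥ c9 d0.
Inner hash: sum = 81+54+54+201+208 = 598; mod 256 = 86 → 56.
Outer input = (K'⊕opad) ∥ inner = 3b 5c 5c ∥ 56.
Outer hash (tag): sum = 59+92+92+86 = 329; mod 256 = 73 → 49.

49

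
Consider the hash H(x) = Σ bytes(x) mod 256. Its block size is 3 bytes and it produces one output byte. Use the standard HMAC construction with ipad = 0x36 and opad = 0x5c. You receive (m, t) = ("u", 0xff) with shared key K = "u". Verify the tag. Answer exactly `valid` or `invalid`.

invalid

Key "u" = 75 is 1 byte ≤ B = 3; zero-pad to 3 bytes: K' = 75 00 00.
K' ⊕ ipad = 43 36 36; K' ⊕ opad = 29 5c 5c.
Inner hash: sum = 67+54+54+117 = 292; mod 256 = 36 → 24.
Outer hash (recomputed tag): sum = 41+92+92+36 = 261; mod 256 = 5 → 05.
Recomputed tag = 05; claimed = ff → mismatch.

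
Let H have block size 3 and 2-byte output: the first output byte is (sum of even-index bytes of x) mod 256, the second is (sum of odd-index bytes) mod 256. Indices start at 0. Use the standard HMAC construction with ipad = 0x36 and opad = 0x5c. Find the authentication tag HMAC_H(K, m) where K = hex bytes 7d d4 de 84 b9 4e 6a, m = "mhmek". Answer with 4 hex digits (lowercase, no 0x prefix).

Key hex bytes 7d d4 de 84 b9 4e 6a is 7 bytes > B = 3, so hash it first: H(key) = 7e a6, then zero-pad to 3 bytes: K' = 7e a6 00.
K' ⊕ ipad = 48 90 36.  K' ⊕ opad = 22 fa 5c.
Inner input = (K'⊕ipad) ∥ m = 48 90 36 ∥ 6d 68 6d 65 6b.
Inner hash: even-index sum = 331 mod 256 = 75; odd-index sum = 469 mod 256 = 213 → 4b d5.
Outer input = (K'⊕opad) ∥ inner = 22 fa 5c ∥ 4b d5.
Outer hash (tag): even-index sum = 339 mod 256 = 83; odd-index sum = 325 mod 256 = 69 → 53 45.

5345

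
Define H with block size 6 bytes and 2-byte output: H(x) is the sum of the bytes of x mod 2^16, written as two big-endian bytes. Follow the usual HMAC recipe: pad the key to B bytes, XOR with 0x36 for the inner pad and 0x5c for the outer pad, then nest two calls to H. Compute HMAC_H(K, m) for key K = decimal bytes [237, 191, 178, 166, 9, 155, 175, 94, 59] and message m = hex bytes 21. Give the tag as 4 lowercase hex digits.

0366

Key decimal bytes [237, 191, 178, 166, 9, 155, 175, 94, 59] = ed bf b2 a6 09 9b af 5e 3b is 9 bytes > B = 6, so hash it first: H(key) = 04 f0, then zero-pad to 6 bytes: K' = 04 f0 00 00 00 00.
K' ⊕ ipad = 32 c6 36 36 36 36.  K' ⊕ opad = 58 ac 5c 5c 5c 5c.
Inner input = (K'⊕ipad) ∥ m = 32 c6 36 36 36 36 ∥ 21.
Inner hash: sum = 50+198+54+54+54+54+33 = 497 → 01 f1.
Outer input = (K'⊕opad) ∥ inner = 58 ac 5c 5c 5c 5c ∥ 01 f1.
Outer hash (tag): sum = 88+172+92+92+92+92+1+241 = 870 → 03 66.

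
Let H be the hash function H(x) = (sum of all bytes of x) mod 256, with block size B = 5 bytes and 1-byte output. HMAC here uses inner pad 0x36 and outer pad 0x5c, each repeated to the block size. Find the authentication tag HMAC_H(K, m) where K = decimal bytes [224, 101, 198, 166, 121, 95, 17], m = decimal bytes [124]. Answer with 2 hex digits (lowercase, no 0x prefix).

Key decimal bytes [224, 101, 198, 166, 121, 95, 17] = e0 65 c6 a6 79 5f 11 is 7 bytes > B = 5, so hash it first: H(key) = 9a, then zero-pad to 5 bytes: K' = 9a 00 00 00 00.
K' ⊕ ipad = ac 36 36 36 36.  K' ⊕ opad = c6 5c 5c 5c 5c.
Inner input = (K'⊕ipad) ∥ m = ac 36 36 36 36 ∥ 7c.
Inner hash: sum = 172+54+54+54+54+124 = 512; mod 256 = 0 → 00.
Outer input = (K'⊕opad) ∥ inner = c6 5c 5c 5c 5c ∥ 00.
Outer hash (tag): sum = 198+92+92+92+92+0 = 566; mod 256 = 54 → 36.

36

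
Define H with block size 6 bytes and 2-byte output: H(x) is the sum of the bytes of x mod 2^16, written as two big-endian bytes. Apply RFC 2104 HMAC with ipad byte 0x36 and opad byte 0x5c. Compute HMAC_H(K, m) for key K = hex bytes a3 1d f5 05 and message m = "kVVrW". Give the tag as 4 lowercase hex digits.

Key hex bytes a3 1d f5 05 is 4 bytes ≤ B = 6; zero-pad to 6 bytes: K' = a3 1d f5 05 00 00.
K' ⊕ ipad = 95 2b c3 33 36 36.  K' ⊕ opad = ff 41 a9 59 5c 5c.
Inner input = (K'⊕ipad) ∥ m = 95 2b c3 33 36 36 ∥ 6b 56 56 72 57.
Inner hash: sum = 149+43+195+51+54+54+107+86+86+114+87 = 1026 → 04 02.
Outer input = (K'⊕opad) ∥ inner = ff 41 a9 59 5c 5c ∥ 04 02.
Outer hash (tag): sum = 255+65+169+89+92+92+4+2 = 768 → 03 00.

0300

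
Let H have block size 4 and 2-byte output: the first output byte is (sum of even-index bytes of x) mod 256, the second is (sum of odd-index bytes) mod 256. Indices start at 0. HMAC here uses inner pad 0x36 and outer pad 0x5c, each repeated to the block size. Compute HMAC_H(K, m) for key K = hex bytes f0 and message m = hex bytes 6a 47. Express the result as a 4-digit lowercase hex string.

6e6b

Key hex bytes f0 is 1 byte ≤ B = 4; zero-pad to 4 bytes: K' = f0 00 00 00.
K' ⊕ ipad = c6 36 36 36.  K' ⊕ opad = ac 5c 5c 5c.
Inner input = (K'⊕ipad) ∥ m = c6 36 36 36 ∥ 6a 47.
Inner hash: even-index sum = 358 mod 256 = 102; odd-index sum = 179 mod 256 = 179 → 66 b3.
Outer input = (K'⊕opad) ∥ inner = ac 5c 5c 5c ∥ 66 b3.
Outer hash (tag): even-index sum = 366 mod 256 = 110; odd-index sum = 363 mod 256 = 107 → 6e 6b.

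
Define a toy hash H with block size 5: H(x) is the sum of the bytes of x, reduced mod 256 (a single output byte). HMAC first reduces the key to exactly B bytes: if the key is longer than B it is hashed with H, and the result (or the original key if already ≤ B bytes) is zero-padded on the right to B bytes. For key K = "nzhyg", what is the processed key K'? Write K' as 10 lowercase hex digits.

6e7a687967

Key "nzhyg" = 6e 7a 68 79 67 is exactly B = 5 bytes: K' = 6e 7a 68 79 67.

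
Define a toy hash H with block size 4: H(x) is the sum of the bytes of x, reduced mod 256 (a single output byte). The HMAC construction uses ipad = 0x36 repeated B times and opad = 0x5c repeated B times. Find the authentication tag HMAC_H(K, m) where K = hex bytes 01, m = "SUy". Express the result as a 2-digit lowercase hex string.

Key hex bytes 01 is 1 byte ≤ B = 4; zero-pad to 4 bytes: K' = 01 00 00 00.
K' ⊕ ipad = 37 36 36 36.  K' ⊕ opad = 5d 5c 5c 5c.
Inner input = (K'⊕ipad) ∥ m = 37 36 36 36 ∥ 53 55 79.
Inner hash: sum = 55+54+54+54+83+85+121 = 506; mod 256 = 250 → fa.
Outer input = (K'⊕opad) ∥ inner = 5d 5c 5c 5c ∥ fa.
Outer hash (tag): sum = 93+92+92+92+250 = 619; mod 256 = 107 → 6b.

6b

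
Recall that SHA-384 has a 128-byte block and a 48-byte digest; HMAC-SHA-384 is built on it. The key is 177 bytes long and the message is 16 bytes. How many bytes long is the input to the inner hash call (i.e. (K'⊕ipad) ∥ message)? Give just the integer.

144

Key is 177 > 128 bytes, so it is hashed to 48 bytes then zero-padded to 128: |K'| = 128.
Inner input = (K'⊕ipad) ∥ m → 128 + 16 = 144 bytes.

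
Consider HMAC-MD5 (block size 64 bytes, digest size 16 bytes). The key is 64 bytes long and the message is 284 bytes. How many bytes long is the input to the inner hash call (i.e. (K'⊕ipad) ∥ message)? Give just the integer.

348

Key is 64 ≤ 64 bytes, zero-padded: |K'| = 64.
Inner input = (K'⊕ipad) ∥ m → 64 + 284 = 348 bytes.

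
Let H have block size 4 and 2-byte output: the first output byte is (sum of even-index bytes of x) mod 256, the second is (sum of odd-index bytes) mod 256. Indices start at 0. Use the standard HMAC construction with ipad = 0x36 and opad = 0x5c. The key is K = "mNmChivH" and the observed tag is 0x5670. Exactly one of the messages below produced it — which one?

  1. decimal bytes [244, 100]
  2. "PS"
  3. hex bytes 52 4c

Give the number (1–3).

3

Key "mNmChivH" = 6d 4e 6d 43 68 69 76 48 is 8 bytes > B = 4, so hash it first: H(key) = b8 42, then zero-pad to 4 bytes: K' = b8 42 00 00.
K' ⊕ ipad = 8e 74 36 36; K' ⊕ opad = e4 1e 5c 5c.
m1: inner = H(8e 74 36 36 f4 64) = b8 0e; tag = H(e4 1e 5c 5c b8 0e) = f888
m2: inner = H(8e 74 36 36 50 53) = 14 fd; tag = H(e4 1e 5c 5c 14 fd) = 5477
m3: inner = H(8e 74 36 36 52 4c) = 16 f6; tag = H(e4 1e 5c 5c 16 f6) = 5670 ← matches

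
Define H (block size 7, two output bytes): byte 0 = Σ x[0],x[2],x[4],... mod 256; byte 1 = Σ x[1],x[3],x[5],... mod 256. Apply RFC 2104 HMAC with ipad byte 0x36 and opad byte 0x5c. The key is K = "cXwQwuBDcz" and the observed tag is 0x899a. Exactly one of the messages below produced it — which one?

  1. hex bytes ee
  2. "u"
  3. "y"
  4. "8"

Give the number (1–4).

Key "cXwQwuBDcz" = 63 58 77 51 77 75 42 44 63 7a is 10 bytes > B = 7, so hash it first: H(key) = f6 dc, then zero-pad to 7 bytes: K' = f6 dc 00 00 00 00 00.
K' ⊕ ipad = c0 ea 36 36 36 36 36; K' ⊕ opad = aa 80 5c 5c 5c 5c 5c.
m1: inner = H(c0 ea 36 36 36 36 36 ee) = 62 44; tag = H(aa 80 5c 5c 5c 5c 5c 62 44) = 029a
m2: inner = H(c0 ea 36 36 36 36 36 75) = 62 cb; tag = H(aa 80 5c 5c 5c 5c 5c 62 cb) = 899a ← matches
m3: inner = H(c0 ea 36 36 36 36 36 79) = 62 cf; tag = H(aa 80 5c 5c 5c 5c 5c 62 cf) = 8d9a
m4: inner = H(c0 ea 36 36 36 36 36 38) = 62 8e; tag = H(aa 80 5c 5c 5c 5c 5c 62 8e) = 4c9a

2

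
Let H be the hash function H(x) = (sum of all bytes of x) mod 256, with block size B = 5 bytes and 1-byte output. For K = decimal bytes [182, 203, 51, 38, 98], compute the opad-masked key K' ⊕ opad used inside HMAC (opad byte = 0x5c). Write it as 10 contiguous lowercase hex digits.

ea976f7a3e

Key decimal bytes [182, 203, 51, 38, 98] = b6 cb 33 26 62 is exactly B = 5 bytes: K' = b6 cb 33 26 62.
XOR each byte with 0x5c: b6⊕5c=ea, cb⊕5c=97, 33⊕5c=6f, 26⊕5c=7a, 62⊕5c=3e.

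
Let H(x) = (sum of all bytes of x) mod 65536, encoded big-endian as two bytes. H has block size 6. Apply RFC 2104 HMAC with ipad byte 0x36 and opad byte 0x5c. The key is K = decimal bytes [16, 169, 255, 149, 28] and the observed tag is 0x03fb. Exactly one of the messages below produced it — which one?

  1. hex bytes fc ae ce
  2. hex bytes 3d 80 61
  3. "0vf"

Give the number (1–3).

Key decimal bytes [16, 169, 255, 149, 28] = 10 a9 ff 95 1c is 5 bytes ≤ B = 6; zero-pad to 6 bytes: K' = 10 a9 ff 95 1c 00.
K' ⊕ ipad = 26 9f c9 a3 2a 36; K' ⊕ opad = 4c f5 a3 c9 40 5c.
m1: inner = H(26 9f c9 a3 2a 36 fc ae ce) = 05 09; tag = H(4c f5 a3 c9 40 5c 05 09) = 0357
m2: inner = H(26 9f c9 a3 2a 36 3d 80 61) = 03 af; tag = H(4c f5 a3 c9 40 5c 03 af) = 03fb ← matches
m3: inner = H(26 9f c9 a3 2a 36 30 76 66) = 03 9d; tag = H(4c f5 a3 c9 40 5c 03 9d) = 03e9

2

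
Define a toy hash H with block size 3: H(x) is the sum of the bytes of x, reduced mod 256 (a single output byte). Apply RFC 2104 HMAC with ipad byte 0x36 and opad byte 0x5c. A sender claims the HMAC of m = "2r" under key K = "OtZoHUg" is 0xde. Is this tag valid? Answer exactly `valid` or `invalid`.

Key "OtZoHUg" = 4f 74 5a 6f 48 55 67 is 7 bytes > B = 3, so hash it first: H(key) = 90, then zero-pad to 3 bytes: K' = 90 00 00.
K' ⊕ ipad = a6 36 36; K' ⊕ opad = cc 5c 5c.
Inner hash: sum = 166+54+54+50+114 = 438; mod 256 = 182 → b6.
Outer hash (recomputed tag): sum = 204+92+92+182 = 570; mod 256 = 58 → 3a.
Recomputed tag = 3a; claimed = de → mismatch.

invalid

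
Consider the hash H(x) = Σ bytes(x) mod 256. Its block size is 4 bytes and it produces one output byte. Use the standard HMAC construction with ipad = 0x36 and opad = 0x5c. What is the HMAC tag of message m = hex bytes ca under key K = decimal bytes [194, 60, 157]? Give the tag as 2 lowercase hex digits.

Key decimal bytes [194, 60, 157] = c2 3c 9d is 3 bytes ≤ B = 4; zero-pad to 4 bytes: K' = c2 3c 9d 00.
K' ⊕ ipad = f4 0a ab 36.  K' ⊕ opad = 9e 60 c1 5c.
Inner input = (K'⊕ipad) ∥ m = f4 0a ab 36 ∥ ca.
Inner hash: sum = 244+10+171+54+202 = 681; mod 256 = 169 → a9.
Outer input = (K'⊕opad) ∥ inner = 9e 60 c1 5c ∥ a9.
Outer hash (tag): sum = 158+96+193+92+169 = 708; mod 256 = 196 → c4.

c4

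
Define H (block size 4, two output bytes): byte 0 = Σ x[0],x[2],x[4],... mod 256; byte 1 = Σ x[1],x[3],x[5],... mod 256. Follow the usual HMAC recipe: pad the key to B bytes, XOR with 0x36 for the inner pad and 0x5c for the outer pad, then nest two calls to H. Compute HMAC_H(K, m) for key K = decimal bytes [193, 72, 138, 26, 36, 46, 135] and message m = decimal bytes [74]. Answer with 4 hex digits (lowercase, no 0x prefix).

4604

Key decimal bytes [193, 72, 138, 26, 36, 46, 135] = c1 48 8a 1a 24 2e 87 is 7 bytes > B = 4, so hash it first: H(key) = f6 90, then zero-pad to 4 bytes: K' = f6 90 00 00.
K' ⊕ ipad = c0 a6 36 36.  K' ⊕ opad = aa cc 5c 5c.
Inner input = (K'⊕ipad) ∥ m = c0 a6 36 36 ∥ 4a.
Inner hash: even-index sum = 320 mod 256 = 64; odd-index sum = 220 mod 256 = 220 → 40 dc.
Outer input = (K'⊕opad) ∥ inner = aa cc 5c 5c ∥ 40 dc.
Outer hash (tag): even-index sum = 326 mod 256 = 70; odd-index sum = 516 mod 256 = 4 → 46 04.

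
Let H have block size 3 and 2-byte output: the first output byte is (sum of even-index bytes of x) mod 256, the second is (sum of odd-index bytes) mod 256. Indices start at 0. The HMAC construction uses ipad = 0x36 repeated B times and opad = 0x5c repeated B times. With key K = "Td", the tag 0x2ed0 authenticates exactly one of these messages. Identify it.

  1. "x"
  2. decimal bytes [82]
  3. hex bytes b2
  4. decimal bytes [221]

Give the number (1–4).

Key "Td" = 54 64 is 2 bytes ≤ B = 3; zero-pad to 3 bytes: K' = 54 64 00.
K' ⊕ ipad = 62 52 36; K' ⊕ opad = 08 38 5c.
m1: inner = H(62 52 36 78) = 98 ca; tag = H(08 38 5c 98 ca) = 2ed0 ← matches
m2: inner = H(62 52 36 52) = 98 a4; tag = H(08 38 5c 98 a4) = 08d0
m3: inner = H(62 52 36 b2) = 98 04; tag = H(08 38 5c 98 04) = 68d0
m4: inner = H(62 52 36 dd) = 98 2f; tag = H(08 38 5c 98 2f) = 93d0

1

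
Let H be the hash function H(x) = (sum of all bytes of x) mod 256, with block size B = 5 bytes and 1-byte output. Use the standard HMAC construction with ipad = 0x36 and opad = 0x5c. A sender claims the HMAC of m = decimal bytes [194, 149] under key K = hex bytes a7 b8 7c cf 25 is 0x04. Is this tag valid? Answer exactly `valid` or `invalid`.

Key hex bytes a7 b8 7c cf 25 is exactly B = 5 bytes: K' = a7 b8 7c cf 25.
K' ⊕ ipad = 91 8e 4a f9 13; K' ⊕ opad = fb e4 20 93 79.
Inner hash: sum = 145+142+74+249+19+194+149 = 972; mod 256 = 204 → cc.
Outer hash (recomputed tag): sum = 251+228+32+147+121+204 = 983; mod 256 = 215 → d7.
Recomputed tag = d7; claimed = 04 → mismatch.

invalid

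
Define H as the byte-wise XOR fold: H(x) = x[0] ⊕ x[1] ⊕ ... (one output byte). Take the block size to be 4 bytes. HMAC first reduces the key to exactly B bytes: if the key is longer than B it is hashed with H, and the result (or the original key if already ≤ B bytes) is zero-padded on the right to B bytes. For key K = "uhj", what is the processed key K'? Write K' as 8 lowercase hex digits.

Key "uhj" = 75 68 6a is 3 bytes ≤ B = 4; zero-pad to 4 bytes: K' = 75 68 6a 00.

75686a00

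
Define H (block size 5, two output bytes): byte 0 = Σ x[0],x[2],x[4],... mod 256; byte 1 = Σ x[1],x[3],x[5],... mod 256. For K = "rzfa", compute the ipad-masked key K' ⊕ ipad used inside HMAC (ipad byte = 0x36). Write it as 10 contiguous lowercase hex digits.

Key "rzfa" = 72 7a 66 61 is 4 bytes ≤ B = 5; zero-pad to 5 bytes: K' = 72 7a 66 61 00.
XOR each byte with 0x36: 72⊕36=44, 7a⊕36=4c, 66⊕36=50, 61⊕36=57, 00⊕36=36.

444c505736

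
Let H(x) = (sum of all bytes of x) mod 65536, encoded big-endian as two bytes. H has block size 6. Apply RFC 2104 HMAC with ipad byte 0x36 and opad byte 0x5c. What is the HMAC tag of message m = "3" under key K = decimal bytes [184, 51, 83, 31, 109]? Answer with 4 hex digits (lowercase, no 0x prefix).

Key decimal bytes [184, 51, 83, 31, 109] = b8 33 53 1f 6d is 5 bytes ≤ B = 6; zero-pad to 6 bytes: K' = b8 33 53 1f 6d 00.
K' ⊕ ipad = 8e 05 65 29 5b 36.  K' ⊕ opad = e4 6f 0f 43 31 5c.
Inner input = (K'⊕ipad) ∥ m = 8e 05 65 29 5b 36 ∥ 33.
Inner hash: sum = 142+5+101+41+91+54+51 = 485 → 01 e5.
Outer input = (K'⊕opad) ∥ inner = e4 6f 0f 43 31 5c ∥ 01 e5.
Outer hash (tag): sum = 228+111+15+67+49+92+1+229 = 792 → 03 18.

0318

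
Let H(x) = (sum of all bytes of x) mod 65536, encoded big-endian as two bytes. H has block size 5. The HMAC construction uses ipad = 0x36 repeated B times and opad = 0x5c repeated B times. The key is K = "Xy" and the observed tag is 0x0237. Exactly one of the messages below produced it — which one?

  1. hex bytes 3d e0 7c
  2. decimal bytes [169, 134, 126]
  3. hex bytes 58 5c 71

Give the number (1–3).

1

Key "Xy" = 58 79 is 2 bytes ≤ B = 5; zero-pad to 5 bytes: K' = 58 79 00 00 00.
K' ⊕ ipad = 6e 4f 36 36 36; K' ⊕ opad = 04 25 5c 5c 5c.
m1: inner = H(6e 4f 36 36 36 3d e0 7c) = 02 f8; tag = H(04 25 5c 5c 5c 02 f8) = 0237 ← matches
m2: inner = H(6e 4f 36 36 36 a9 86 7e) = 03 0c; tag = H(04 25 5c 5c 5c 03 0c) = 014c
m3: inner = H(6e 4f 36 36 36 58 5c 71) = 02 84; tag = H(04 25 5c 5c 5c 02 84) = 01c3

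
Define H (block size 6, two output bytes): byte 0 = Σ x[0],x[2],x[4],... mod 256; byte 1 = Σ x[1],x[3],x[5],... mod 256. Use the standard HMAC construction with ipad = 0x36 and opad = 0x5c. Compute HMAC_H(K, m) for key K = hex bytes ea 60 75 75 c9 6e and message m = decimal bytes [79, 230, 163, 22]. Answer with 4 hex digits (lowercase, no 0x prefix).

8484

Key hex bytes ea 60 75 75 c9 6e is exactly B = 6 bytes: K' = ea 60 75 75 c9 6e.
K' ⊕ ipad = dc 56 43 43 ff 58.  K' ⊕ opad = b6 3c 29 29 95 32.
Inner input = (K'⊕ipad) ∥ m = dc 56 43 43 ff 58 ∥ 4f e6 a3 16.
Inner hash: even-index sum = 784 mod 256 = 16; odd-index sum = 493 mod 256 = 237 → 10 ed.
Outer input = (K'⊕opad) ∥ inner = b6 3c 29 29 95 32 ∥ 10 ed.
Outer hash (tag): even-index sum = 388 mod 256 = 132; odd-index sum = 388 mod 256 = 132 → 84 84.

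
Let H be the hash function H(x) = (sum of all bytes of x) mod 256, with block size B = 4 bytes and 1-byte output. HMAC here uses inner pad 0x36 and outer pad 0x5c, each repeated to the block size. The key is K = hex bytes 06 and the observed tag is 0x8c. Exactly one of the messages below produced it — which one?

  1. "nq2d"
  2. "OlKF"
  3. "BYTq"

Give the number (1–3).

2

Key hex bytes 06 is 1 byte ≤ B = 4; zero-pad to 4 bytes: K' = 06 00 00 00.
K' ⊕ ipad = 30 36 36 36; K' ⊕ opad = 5a 5c 5c 5c.
m1: inner = H(30 36 36 36 6e 71 32 64) = 47; tag = H(5a 5c 5c 5c 47) = b5
m2: inner = H(30 36 36 36 4f 6c 4b 46) = 1e; tag = H(5a 5c 5c 5c 1e) = 8c ← matches
m3: inner = H(30 36 36 36 42 59 54 71) = 32; tag = H(5a 5c 5c 5c 32) = a0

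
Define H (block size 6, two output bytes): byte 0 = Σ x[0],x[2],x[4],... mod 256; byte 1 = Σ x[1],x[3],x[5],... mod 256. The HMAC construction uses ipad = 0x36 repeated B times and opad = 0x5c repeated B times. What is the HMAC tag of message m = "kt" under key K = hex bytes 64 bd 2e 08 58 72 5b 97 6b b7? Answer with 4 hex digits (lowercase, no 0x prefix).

0124

Key hex bytes 64 bd 2e 08 58 72 5b 97 6b b7 is 10 bytes > B = 6, so hash it first: H(key) = b0 85, then zero-pad to 6 bytes: K' = b0 85 00 00 00 00.
K' ⊕ ipad = 86 b3 36 36 36 36.  K' ⊕ opad = ec d9 5c 5c 5c 5c.
Inner input = (K'⊕ipad) ∥ m = 86 b3 36 36 36 36 ∥ 6b 74.
Inner hash: even-index sum = 349 mod 256 = 93; odd-index sum = 403 mod 256 = 147 → 5d 93.
Outer input = (K'⊕opad) ∥ inner = ec d9 5c 5c 5c 5c ∥ 5d 93.
Outer hash (tag): even-index sum = 513 mod 256 = 1; odd-index sum = 548 mod 256 = 36 → 01 24.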